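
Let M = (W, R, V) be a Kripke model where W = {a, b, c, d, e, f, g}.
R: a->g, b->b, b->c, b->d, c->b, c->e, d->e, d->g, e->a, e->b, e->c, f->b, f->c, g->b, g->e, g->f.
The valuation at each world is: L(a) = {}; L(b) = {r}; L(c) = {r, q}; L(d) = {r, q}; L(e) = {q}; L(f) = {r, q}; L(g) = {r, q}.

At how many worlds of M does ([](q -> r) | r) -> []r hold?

3

Let φ = ([](q -> r) | r) -> []r. Evaluate φ at each world:
  a (successors {g}): φ is true.
  b (successors {b, c, d}): φ is true.
  c (successors {b, e}): φ is false.
  d (successors {e, g}): φ is false.
  e (successors {a, b, c}): φ is false.
  f (successors {b, c}): φ is true.
  g (successors {b, e, f}): φ is false.
For instance, at e:
  At e: [](q -> r) | r is true, []r is false, so ([](q -> r) | r) -> []r is false.
    At e: [](q -> r) is true, r is false, so [](q -> r) | r is true.
      At e: [](q -> r) requires q -> r at every successor {a, b, c}.
        At a: q -> r is true.
        At b: q -> r is true.
        At c: q -> r is true.
      So [](q -> r) is true at e.
    At e: []r requires r at every successor {a, b, c}.
      r fails at a, so []r is false at e.
Satisfying worlds: {a, b, f}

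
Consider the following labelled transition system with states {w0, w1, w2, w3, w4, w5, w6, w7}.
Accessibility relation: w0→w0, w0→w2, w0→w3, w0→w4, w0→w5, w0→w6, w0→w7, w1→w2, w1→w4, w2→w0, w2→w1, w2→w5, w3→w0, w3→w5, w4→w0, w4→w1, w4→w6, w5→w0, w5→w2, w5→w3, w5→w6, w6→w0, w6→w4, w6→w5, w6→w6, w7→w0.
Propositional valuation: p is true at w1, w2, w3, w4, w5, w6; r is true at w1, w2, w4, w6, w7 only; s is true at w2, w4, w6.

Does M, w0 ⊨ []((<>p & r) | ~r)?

At w0: []((<>p & r) | ~r) requires (<>p & r) | ~r at every successor {w0, w2, w3, w4, w5, w6, w7}.
  (<>p & r) | ~r fails at w7, so []((<>p & r) | ~r) is false at w0.
    At w7: <>p & r is false, ~r is false, so (<>p & r) | ~r is false.
      At w7: <>p is false, r is true, so <>p & r is false.

No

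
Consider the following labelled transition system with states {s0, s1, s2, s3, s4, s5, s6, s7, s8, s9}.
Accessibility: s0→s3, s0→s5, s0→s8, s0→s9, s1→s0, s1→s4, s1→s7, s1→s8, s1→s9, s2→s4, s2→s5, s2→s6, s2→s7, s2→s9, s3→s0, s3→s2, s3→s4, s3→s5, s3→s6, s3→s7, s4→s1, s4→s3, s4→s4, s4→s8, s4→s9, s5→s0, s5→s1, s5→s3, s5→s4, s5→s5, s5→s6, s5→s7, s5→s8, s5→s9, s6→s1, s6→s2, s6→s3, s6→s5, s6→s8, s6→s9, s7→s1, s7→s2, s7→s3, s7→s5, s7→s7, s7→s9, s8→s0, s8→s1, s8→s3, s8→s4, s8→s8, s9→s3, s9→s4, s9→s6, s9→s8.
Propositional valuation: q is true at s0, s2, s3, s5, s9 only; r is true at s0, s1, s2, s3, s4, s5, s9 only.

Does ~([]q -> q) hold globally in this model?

Let φ = ~([]q -> q). Evaluate φ at each world:
  s0 (successors {s3, s5, s8, s9}): φ is false.
  s1 (successors {s0, s4, s7, s8, s9}): φ is false.
  s2 (successors {s4, s5, s6, s7, s9}): φ is false.
  s3 (successors {s0, s2, s4, s5, s6, s7}): φ is false.
  s4 (successors {s1, s3, s4, s8, s9}): φ is false.
  s5 (successors {s0, s1, s3, s4, s5, s6, s7, s8, s9}): φ is false.
  s6 (successors {s1, s2, s3, s5, s8, s9}): φ is false.
  s7 (successors {s1, s2, s3, s5, s7, s9}): φ is false.
  s8 (successors {s0, s1, s3, s4, s8}): φ is false.
  s9 (successors {s3, s4, s6, s8}): φ is false.
Detail at s0 (counterexample):
  At s0: []q -> q is true, so ~([]q -> q) is false.
    At s0: []q is false, q is true, so []q -> q is true.
      At s0: []q requires q at every successor {s3, s5, s8, s9}.
        q fails at s8, so []q is false at s0.

No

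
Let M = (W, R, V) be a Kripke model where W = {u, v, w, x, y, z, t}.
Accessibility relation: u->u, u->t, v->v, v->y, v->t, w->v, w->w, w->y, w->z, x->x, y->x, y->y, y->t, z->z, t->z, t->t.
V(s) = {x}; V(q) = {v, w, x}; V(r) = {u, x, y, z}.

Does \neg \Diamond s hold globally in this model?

Let φ = \neg \Diamond s. Evaluate φ at each world:
  u (successors {u, t}): φ is true.
  v (successors {v, y, t}): φ is true.
  w (successors {v, w, y, z}): φ is true.
  x (successors {x}): φ is false.
  y (successors {x, y, t}): φ is false.
  z (successors {z}): φ is true.
  t (successors {z, t}): φ is true.
Detail at x (counterexample):
  At x: \Diamond s is true, so \neg \Diamond s is false.
    At x: \Diamond s requires s at some successor in {x}.
      s holds at x, so \Diamond s is true at x.

No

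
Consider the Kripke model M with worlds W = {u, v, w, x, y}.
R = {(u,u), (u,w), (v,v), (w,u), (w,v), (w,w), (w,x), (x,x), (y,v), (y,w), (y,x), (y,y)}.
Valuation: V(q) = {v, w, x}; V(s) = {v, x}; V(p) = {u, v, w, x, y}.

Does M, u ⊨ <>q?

At u: <>q requires q at some successor in {u, w}.
  q holds at w, so <>q is true at u.

Yes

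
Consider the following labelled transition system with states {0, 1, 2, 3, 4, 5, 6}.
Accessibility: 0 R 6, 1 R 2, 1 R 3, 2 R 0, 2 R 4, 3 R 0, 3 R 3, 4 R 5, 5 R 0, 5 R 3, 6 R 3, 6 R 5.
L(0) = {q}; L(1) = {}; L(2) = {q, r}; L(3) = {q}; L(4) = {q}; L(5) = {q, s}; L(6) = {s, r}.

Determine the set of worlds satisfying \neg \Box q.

0

Let φ = \neg \Box q. Evaluate φ at each world:
  0 (successors {6}): φ is true.
  1 (successors {2, 3}): φ is false.
  2 (successors {0, 4}): φ is false.
  3 (successors {0, 3}): φ is false.
  4 (successors {5}): φ is false.
  5 (successors {0, 3}): φ is false.
  6 (successors {3, 5}): φ is false.
For instance, at 0:
  At 0: \Box q is false, so \neg \Box q is true.
    At 0: \Box q requires q at every successor {6}.
      q fails at 6, so \Box q is false at 0.
Satisfying worlds: {0}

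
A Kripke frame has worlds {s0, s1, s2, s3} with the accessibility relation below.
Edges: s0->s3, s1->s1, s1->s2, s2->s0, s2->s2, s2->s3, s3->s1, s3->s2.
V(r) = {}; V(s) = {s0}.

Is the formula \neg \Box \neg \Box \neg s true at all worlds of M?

Let φ = \neg \Box \neg \Box \neg s. Evaluate φ at each world:
  s0 (successors {s3}): φ is true.
  s1 (successors {s1, s2}): φ is true.
  s2 (successors {s0, s2, s3}): φ is true.
  s3 (successors {s1, s2}): φ is true.
For instance, at s0:
  At s0: \Box \neg \Box \neg s is false, so \neg \Box \neg \Box \neg s is true.
    At s0: \Box \neg \Box \neg s requires \neg \Box \neg s at every successor {s3}.
      \neg \Box \neg s fails at s3, so \Box \neg \Box \neg s is false at s0.

Yes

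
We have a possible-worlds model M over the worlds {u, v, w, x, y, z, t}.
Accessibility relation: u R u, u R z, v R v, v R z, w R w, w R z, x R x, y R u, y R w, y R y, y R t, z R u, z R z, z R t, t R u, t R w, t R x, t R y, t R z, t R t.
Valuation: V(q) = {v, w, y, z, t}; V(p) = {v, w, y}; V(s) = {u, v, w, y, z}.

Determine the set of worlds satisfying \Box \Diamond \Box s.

Let φ = \Box \Diamond \Box s. Evaluate φ at each world:
  u (successors {u, z}): φ is true.
  v (successors {v, z}): φ is true.
  w (successors {w, z}): φ is true.
  x (successors {x}): φ is false.
  y (successors {u, w, y, t}): φ is true.
  z (successors {u, z, t}): φ is true.
  t (successors {u, w, x, y, z, t}): φ is false.
For instance, at x:
  At x: \Box \Diamond \Box s requires \Diamond \Box s at every successor {x}.
    \Diamond \Box s fails at x, so \Box \Diamond \Box s is false at x.
      At x: \Diamond \Box s requires \Box s at some successor in {x}.
        At x: \Box s is false.
      So \Diamond \Box s is false at x.
Satisfying worlds: {u, v, w, y, z}

u, v, w, y, z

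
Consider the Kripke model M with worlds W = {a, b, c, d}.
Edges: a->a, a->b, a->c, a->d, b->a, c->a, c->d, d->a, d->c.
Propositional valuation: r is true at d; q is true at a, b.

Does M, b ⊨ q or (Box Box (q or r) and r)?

Yes

Recall that Box ψ holds at a world iff ψ holds at every accessible world, and Dia ψ holds iff ψ holds at some accessible world.
At b: q is true, Box Box (q or r) and r is false, so q or (Box Box (q or r) and r) is true.
  At b: Box Box (q or r) is false, r is false, so Box Box (q or r) and r is false.
    At b: Box Box (q or r) requires Box (q or r) at every successor {a}.
      Box (q or r) fails at a, so Box Box (q or r) is false at b.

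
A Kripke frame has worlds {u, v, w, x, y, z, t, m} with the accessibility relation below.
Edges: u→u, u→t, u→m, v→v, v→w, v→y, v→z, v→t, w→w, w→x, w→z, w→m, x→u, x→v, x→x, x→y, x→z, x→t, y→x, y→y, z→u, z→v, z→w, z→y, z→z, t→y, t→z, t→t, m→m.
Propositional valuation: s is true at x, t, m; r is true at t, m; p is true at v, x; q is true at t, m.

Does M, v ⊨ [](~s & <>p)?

Recall that []ψ holds at a world iff ψ holds at every accessible world, and <>ψ holds iff ψ holds at some accessible world.
At v: [](~s & <>p) requires ~s & <>p at every successor {v, w, y, z, t}.
  ~s & <>p fails at t, so [](~s & <>p) is false at v.
    At t: ~s is false, <>p is false, so ~s & <>p is false.
      At t: <>p requires p at some successor in {y, z, t}.
        At y: p is false.
        At z: p is false.
        At t: p is false.
      So <>p is false at t.

No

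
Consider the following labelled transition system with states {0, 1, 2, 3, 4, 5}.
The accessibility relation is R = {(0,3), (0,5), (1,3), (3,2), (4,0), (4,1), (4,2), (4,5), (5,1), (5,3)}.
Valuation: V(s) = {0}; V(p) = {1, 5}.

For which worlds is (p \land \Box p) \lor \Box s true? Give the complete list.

Recall that \Box ψ holds at a world iff ψ holds at every accessible world, and \Diamond ψ holds iff ψ holds at some accessible world.
Let φ = (p \land \Box p) \lor \Box s. Evaluate φ at each world:
  0 (successors {3, 5}): φ is false.
  1 (successors {3}): φ is false.
  2 (successors ∅): φ is true.
  3 (successors {2}): φ is false.
  4 (successors {0, 1, 2, 5}): φ is false.
  5 (successors {1, 3}): φ is false.
For instance, at 3:
  At 3: p \land \Box p is false, \Box s is false, so (p \land \Box p) \lor \Box s is false.
    At 3: p is false, \Box p is false, so p \land \Box p is false.
      At 3: \Box p requires p at every successor {2}.
        p fails at 2, so \Box p is false at 3.
    At 3: \Box s requires s at every successor {2}.
      s fails at 2, so \Box s is false at 3.
Satisfying worlds: {2}

2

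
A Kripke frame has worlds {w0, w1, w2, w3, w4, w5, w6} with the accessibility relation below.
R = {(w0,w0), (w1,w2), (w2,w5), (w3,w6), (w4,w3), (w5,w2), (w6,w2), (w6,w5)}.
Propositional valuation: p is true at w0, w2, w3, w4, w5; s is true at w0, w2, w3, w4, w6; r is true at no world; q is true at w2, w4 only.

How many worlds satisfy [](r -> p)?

Let φ = [](r -> p). Evaluate φ at each world:
  w0 (successors {w0}): φ is true.
  w1 (successors {w2}): φ is true.
  w2 (successors {w5}): φ is true.
  w3 (successors {w6}): φ is true.
  w4 (successors {w3}): φ is true.
  w5 (successors {w2}): φ is true.
  w6 (successors {w2, w5}): φ is true.
For instance, at w3:
  At w3: [](r -> p) requires r -> p at every successor {w6}.
    At w6: r -> p is true.
  So [](r -> p) is true at w3.
Satisfying worlds: {w0, w1, w2, w3, w4, w5, w6}

7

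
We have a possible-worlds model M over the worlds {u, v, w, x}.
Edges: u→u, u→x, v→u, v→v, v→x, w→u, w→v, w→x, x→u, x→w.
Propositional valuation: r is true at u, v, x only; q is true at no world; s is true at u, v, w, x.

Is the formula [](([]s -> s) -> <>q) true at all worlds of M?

Recall that []ψ holds at a world iff ψ holds at every accessible world, and <>ψ holds iff ψ holds at some accessible world.
Let φ = [](([]s -> s) -> <>q). Evaluate φ at each world:
  u (successors {u, x}): φ is false.
  v (successors {u, v, x}): φ is false.
  w (successors {u, v, x}): φ is false.
  x (successors {u, w}): φ is false.
Detail at u (counterexample):
  At u: [](([]s -> s) -> <>q) requires ([]s -> s) -> <>q at every successor {u, x}.
    ([]s -> s) -> <>q fails at u, so [](([]s -> s) -> <>q) is false at u.
      At u: []s -> s is true, <>q is false, so ([]s -> s) -> <>q is false.

No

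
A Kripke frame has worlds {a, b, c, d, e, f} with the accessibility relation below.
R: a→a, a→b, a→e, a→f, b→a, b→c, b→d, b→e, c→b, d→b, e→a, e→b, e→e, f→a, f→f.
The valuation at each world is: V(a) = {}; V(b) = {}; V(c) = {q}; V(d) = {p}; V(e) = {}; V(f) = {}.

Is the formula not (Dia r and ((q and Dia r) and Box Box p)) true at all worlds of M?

Let φ = not (Dia r and ((q and Dia r) and Box Box p)). Evaluate φ at each world:
  a (successors {a, b, e, f}): φ is true.
  b (successors {a, c, d, e}): φ is true.
  c (successors {b}): φ is true.
  d (successors {b}): φ is true.
  e (successors {a, b, e}): φ is true.
  f (successors {a, f}): φ is true.
For instance, at f:
  At f: Dia r and ((q and Dia r) and Box Box p) is false, so not (Dia r and ((q and Dia r) and Box Box p)) is true.
    At f: Dia r is false, (q and Dia r) and Box Box p is false, so Dia r and ((q and Dia r) and Box Box p) is false.
      At f: Dia r requires r at some successor in {a, f}.
        At a: r is false.
        At f: r is false.
      So Dia r is false at f.
      At f: q and Dia r is false, Box Box p is false, so (q and Dia r) and Box Box p is false.

Yes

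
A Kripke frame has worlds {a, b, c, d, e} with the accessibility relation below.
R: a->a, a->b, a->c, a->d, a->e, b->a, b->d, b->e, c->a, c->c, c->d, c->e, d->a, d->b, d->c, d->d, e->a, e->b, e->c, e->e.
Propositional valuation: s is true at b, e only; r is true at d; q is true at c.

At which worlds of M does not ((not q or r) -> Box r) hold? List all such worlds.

a, b, d, e

Let φ = not ((not q or r) -> Box r). Evaluate φ at each world:
  a (successors {a, b, c, d, e}): φ is true.
  b (successors {a, d, e}): φ is true.
  c (successors {a, c, d, e}): φ is false.
  d (successors {a, b, c, d}): φ is true.
  e (successors {a, b, c, e}): φ is true.
For instance, at d:
  At d: (not q or r) -> Box r is false, so not ((not q or r) -> Box r) is true.
    At d: not q or r is true, Box r is false, so (not q or r) -> Box r is false.
      At d: Box r requires r at every successor {a, b, c, d}.
        r fails at a, so Box r is false at d.
Satisfying worlds: {a, b, d, e}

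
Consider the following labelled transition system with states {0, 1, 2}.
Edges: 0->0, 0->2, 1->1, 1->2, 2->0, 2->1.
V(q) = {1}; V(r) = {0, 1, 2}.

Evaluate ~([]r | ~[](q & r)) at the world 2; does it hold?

At 2: []r | ~[](q & r) is true, so ~([]r | ~[](q & r)) is false.
  At 2: []r is true, ~[](q & r) is true, so []r | ~[](q & r) is true.
    At 2: []r requires r at every successor {0, 1}.
      At 0: r is true.
      At 1: r is true.
    So []r is true at 2.
    At 2: [](q & r) is false, so ~[](q & r) is true.
      At 2: [](q & r) requires q & r at every successor {0, 1}.
        q & r fails at 0, so [](q & r) is false at 2.

No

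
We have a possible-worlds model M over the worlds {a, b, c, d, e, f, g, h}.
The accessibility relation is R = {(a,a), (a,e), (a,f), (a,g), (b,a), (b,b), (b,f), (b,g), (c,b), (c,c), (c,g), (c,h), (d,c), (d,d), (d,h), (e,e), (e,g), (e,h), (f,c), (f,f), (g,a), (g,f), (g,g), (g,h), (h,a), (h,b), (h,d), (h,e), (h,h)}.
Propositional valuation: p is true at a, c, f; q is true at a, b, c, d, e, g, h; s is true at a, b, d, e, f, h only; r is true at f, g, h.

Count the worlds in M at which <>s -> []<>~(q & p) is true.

Let φ = <>s -> []<>~(q & p). Evaluate φ at each world:
  a (successors {a, e, f, g}): φ is true.
  b (successors {a, b, f, g}): φ is true.
  c (successors {b, c, g, h}): φ is true.
  d (successors {c, d, h}): φ is true.
  e (successors {e, g, h}): φ is true.
  f (successors {c, f}): φ is true.
  g (successors {a, f, g, h}): φ is true.
  h (successors {a, b, d, e, h}): φ is true.
For instance, at c:
  At c: <>s is true, []<>~(q & p) is true, so <>s -> []<>~(q & p) is true.
    At c: <>s requires s at some successor in {b, c, g, h}.
      s holds at b, so <>s is true at c.
    At c: []<>~(q & p) requires <>~(q & p) at every successor {b, c, g, h}.
      At b: <>~(q & p) is true.
      At c: <>~(q & p) is true.
      At g: <>~(q & p) is true.
      At h: <>~(q & p) is true.
    So []<>~(q & p) is true at c.
Satisfying worlds: {a, b, c, d, e, f, g, h}

8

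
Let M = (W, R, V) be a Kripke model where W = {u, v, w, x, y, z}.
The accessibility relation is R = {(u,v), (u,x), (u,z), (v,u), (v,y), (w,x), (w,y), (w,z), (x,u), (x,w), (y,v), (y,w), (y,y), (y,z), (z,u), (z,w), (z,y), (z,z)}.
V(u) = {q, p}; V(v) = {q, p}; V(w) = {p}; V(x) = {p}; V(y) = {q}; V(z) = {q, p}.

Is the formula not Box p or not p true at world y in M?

At y: not Box p is true, not p is true, so not Box p or not p is true.
  At y: Box p is false, so not Box p is true.
    At y: Box p requires p at every successor {v, w, y, z}.
      p fails at y, so Box p is false at y.

Yes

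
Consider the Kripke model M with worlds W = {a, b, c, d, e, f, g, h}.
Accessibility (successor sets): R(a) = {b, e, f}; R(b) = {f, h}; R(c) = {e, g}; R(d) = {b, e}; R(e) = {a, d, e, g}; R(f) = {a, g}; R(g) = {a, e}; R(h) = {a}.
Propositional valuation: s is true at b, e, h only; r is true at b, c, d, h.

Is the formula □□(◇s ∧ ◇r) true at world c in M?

Recall that □ψ holds at a world iff ψ holds at every accessible world, and ◇ψ holds iff ψ holds at some accessible world.
At c: □□(◇s ∧ ◇r) requires □(◇s ∧ ◇r) at every successor {e, g}.
  □(◇s ∧ ◇r) fails at e, so □□(◇s ∧ ◇r) is false at c.
    At e: □(◇s ∧ ◇r) requires ◇s ∧ ◇r at every successor {a, d, e, g}.
      ◇s ∧ ◇r fails at g, so □(◇s ∧ ◇r) is false at e.

No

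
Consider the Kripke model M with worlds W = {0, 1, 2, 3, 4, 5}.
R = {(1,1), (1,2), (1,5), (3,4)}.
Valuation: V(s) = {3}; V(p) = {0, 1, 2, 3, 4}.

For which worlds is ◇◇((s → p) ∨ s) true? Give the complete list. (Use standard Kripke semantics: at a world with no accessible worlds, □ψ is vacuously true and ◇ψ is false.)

Recall that ◇ψ holds at a world iff ψ holds at some accessible world.
Let φ = ◇◇((s → p) ∨ s). Evaluate φ at each world:
  0 (successors ∅): φ is false.
  1 (successors {1, 2, 5}): φ is true.
  2 (successors ∅): φ is false.
  3 (successors {4}): φ is false.
  4 (successors ∅): φ is false.
  5 (successors ∅): φ is false.
For instance, at 1:
  At 1: ◇◇((s → p) ∨ s) requires ◇((s → p) ∨ s) at some successor in {1, 2, 5}.
    ◇((s → p) ∨ s) holds at 1, so ◇◇((s → p) ∨ s) is true at 1.
      At 1: ◇((s → p) ∨ s) requires (s → p) ∨ s at some successor in {1, 2, 5}.
        (s → p) ∨ s holds at 1, so ◇((s → p) ∨ s) is true at 1.
Satisfying worlds: {1}

1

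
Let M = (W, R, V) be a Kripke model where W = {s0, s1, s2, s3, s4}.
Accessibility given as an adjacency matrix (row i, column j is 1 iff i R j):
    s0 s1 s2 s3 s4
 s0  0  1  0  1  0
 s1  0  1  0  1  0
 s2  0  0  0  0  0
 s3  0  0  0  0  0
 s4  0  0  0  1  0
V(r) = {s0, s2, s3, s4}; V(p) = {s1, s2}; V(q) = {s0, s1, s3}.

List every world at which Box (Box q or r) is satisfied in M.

s0, s1, s2, s3, s4

Let φ = Box (Box q or r). Evaluate φ at each world:
  s0 (successors {s1, s3}): φ is true.
  s1 (successors {s1, s3}): φ is true.
  s2 (successors ∅): φ is true.
  s3 (successors ∅): φ is true.
  s4 (successors {s3}): φ is true.
For instance, at s0:
  At s0: Box (Box q or r) requires Box q or r at every successor {s1, s3}.
      At s1: Box q is true, r is false, so Box q or r is true.
      At s3: Box q is true, r is true, so Box q or r is true.
  So Box (Box q or r) is true at s0.
Satisfying worlds: {s0, s1, s2, s3, s4}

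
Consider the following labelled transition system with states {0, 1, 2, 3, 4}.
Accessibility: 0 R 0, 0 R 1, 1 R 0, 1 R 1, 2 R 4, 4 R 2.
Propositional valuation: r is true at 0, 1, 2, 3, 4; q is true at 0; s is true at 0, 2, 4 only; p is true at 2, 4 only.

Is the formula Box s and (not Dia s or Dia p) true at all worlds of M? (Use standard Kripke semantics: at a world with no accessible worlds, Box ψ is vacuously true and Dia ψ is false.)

No

Let φ = Box s and (not Dia s or Dia p). Evaluate φ at each world:
  0 (successors {0, 1}): φ is false.
  1 (successors {0, 1}): φ is false.
  2 (successors {4}): φ is true.
  3 (successors ∅): φ is true.
  4 (successors {2}): φ is true.
Detail at 0 (counterexample):
  At 0: Box s is false, not Dia s or Dia p is false, so Box s and (not Dia s or Dia p) is false.
    At 0: Box s requires s at every successor {0, 1}.
      s fails at 1, so Box s is false at 0.
    At 0: not Dia s is false, Dia p is false, so not Dia s or Dia p is false.
      At 0: Dia s is true, so not Dia s is false.
      At 0: Dia p requires p at some successor in {0, 1}.
        At 0: p is false.
        At 1: p is false.
      So Dia p is false at 0.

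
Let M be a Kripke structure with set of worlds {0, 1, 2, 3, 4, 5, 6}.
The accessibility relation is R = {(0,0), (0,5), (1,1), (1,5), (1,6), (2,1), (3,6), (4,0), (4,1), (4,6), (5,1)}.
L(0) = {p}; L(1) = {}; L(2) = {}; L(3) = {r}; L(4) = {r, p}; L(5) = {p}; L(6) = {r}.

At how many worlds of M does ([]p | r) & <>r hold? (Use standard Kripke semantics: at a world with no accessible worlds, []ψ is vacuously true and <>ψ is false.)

2

Let φ = ([]p | r) & <>r. Evaluate φ at each world:
  0 (successors {0, 5}): φ is false.
  1 (successors {1, 5, 6}): φ is false.
  2 (successors {1}): φ is false.
  3 (successors {6}): φ is true.
  4 (successors {0, 1, 6}): φ is true.
  5 (successors {1}): φ is false.
  6 (successors ∅): φ is false.
For instance, at 1:
  At 1: []p | r is false, <>r is true, so ([]p | r) & <>r is false.
    At 1: []p is false, r is false, so []p | r is false.
      At 1: []p requires p at every successor {1, 5, 6}.
        p fails at 1, so []p is false at 1.
    At 1: <>r requires r at some successor in {1, 5, 6}.
      r holds at 6, so <>r is true at 1.
Satisfying worlds: {3, 4}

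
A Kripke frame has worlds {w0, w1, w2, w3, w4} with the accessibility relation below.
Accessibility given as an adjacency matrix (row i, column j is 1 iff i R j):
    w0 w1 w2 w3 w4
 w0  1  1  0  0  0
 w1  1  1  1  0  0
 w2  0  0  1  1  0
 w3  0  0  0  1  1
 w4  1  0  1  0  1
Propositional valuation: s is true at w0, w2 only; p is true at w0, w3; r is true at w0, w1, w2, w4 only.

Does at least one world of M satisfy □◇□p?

No

Let φ = □◇□p. Evaluate φ at each world:
  w0 (successors {w0, w1}): φ is false.
  w1 (successors {w0, w1, w2}): φ is false.
  w2 (successors {w2, w3}): φ is false.
  w3 (successors {w3, w4}): φ is false.
  w4 (successors {w0, w2, w4}): φ is false.
For instance, at w2:
  At w2: □◇□p requires ◇□p at every successor {w2, w3}.
    ◇□p fails at w2, so □◇□p is false at w2.
      At w2: ◇□p requires □p at some successor in {w2, w3}.
        At w2: □p is false.
        At w3: □p is false.
      So ◇□p is false at w2.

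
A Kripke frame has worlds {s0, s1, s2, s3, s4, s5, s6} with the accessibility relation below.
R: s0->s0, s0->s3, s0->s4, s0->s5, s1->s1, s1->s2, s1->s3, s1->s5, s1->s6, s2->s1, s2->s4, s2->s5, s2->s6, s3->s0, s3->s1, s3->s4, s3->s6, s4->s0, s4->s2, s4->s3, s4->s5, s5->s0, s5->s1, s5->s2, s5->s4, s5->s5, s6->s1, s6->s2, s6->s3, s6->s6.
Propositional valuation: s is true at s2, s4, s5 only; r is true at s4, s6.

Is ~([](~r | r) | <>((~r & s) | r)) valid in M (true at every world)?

Let φ = ~([](~r | r) | <>((~r & s) | r)). Evaluate φ at each world:
  s0 (successors {s0, s3, s4, s5}): φ is false.
  s1 (successors {s1, s2, s3, s5, s6}): φ is false.
  s2 (successors {s1, s4, s5, s6}): φ is false.
  s3 (successors {s0, s1, s4, s6}): φ is false.
  s4 (successors {s0, s2, s3, s5}): φ is false.
  s5 (successors {s0, s1, s2, s4, s5}): φ is false.
  s6 (successors {s1, s2, s3, s6}): φ is false.
Detail at s0 (counterexample):
  At s0: [](~r | r) | <>((~r & s) | r) is true, so ~([](~r | r) | <>((~r & s) | r)) is false.
    At s0: [](~r | r) is true, <>((~r & s) | r) is true, so [](~r | r) | <>((~r & s) | r) is true.
      At s0: [](~r | r) requires ~r | r at every successor {s0, s3, s4, s5}.
        At s0: ~r | r is true.
        At s3: ~r | r is true.
        At s4: ~r | r is true.
        At s5: ~r | r is true.
      So [](~r | r) is true at s0.
      At s0: <>((~r & s) | r) requires (~r & s) | r at some successor in {s0, s3, s4, s5}.
        (~r & s) | r holds at s4, so <>((~r & s) | r) is true at s0.

No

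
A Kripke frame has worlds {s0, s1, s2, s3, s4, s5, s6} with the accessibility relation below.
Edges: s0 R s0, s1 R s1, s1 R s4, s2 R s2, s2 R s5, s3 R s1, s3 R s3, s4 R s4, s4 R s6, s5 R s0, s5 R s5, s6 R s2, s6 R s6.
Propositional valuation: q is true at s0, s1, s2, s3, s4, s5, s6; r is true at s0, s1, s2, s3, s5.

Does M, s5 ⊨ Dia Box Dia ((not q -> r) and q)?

At s5: Dia Box Dia ((not q -> r) and q) requires Box Dia ((not q -> r) and q) at some successor in {s0, s5}.
  Box Dia ((not q -> r) and q) holds at s0, so Dia Box Dia ((not q -> r) and q) is true at s5.
    At s0: Box Dia ((not q -> r) and q) requires Dia ((not q -> r) and q) at every successor {s0}.
      At s0: Dia ((not q -> r) and q) is true.
    So Box Dia ((not q -> r) and q) is true at s0.

Yes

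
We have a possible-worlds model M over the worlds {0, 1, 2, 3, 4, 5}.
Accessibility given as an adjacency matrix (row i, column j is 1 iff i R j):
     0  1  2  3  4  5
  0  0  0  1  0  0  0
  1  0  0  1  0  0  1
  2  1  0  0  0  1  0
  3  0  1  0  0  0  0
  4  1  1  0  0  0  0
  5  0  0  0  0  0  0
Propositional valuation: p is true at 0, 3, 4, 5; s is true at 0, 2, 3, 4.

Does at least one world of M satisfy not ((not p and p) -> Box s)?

No

Recall that Box ψ holds at a world iff ψ holds at every accessible world, and Dia ψ holds iff ψ holds at some accessible world.
Let φ = not ((not p and p) -> Box s). Evaluate φ at each world:
  0 (successors {2}): φ is false.
  1 (successors {2, 5}): φ is false.
  2 (successors {0, 4}): φ is false.
  3 (successors {1}): φ is false.
  4 (successors {0, 1}): φ is false.
  5 (successors ∅): φ is false.
For instance, at 3:
  At 3: (not p and p) -> Box s is true, so not ((not p and p) -> Box s) is false.
    At 3: not p and p is false, Box s is false, so (not p and p) -> Box s is true.
      At 3: Box s requires s at every successor {1}.
        s fails at 1, so Box s is false at 3.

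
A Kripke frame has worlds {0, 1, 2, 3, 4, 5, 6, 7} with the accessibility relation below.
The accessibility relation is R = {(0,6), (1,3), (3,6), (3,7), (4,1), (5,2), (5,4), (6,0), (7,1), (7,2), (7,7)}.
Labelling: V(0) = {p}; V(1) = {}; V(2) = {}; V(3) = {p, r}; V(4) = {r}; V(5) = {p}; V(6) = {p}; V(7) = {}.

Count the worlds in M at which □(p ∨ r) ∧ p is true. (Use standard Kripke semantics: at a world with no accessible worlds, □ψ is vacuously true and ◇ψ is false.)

2

Let φ = □(p ∨ r) ∧ p. Evaluate φ at each world:
  0 (successors {6}): φ is true.
  1 (successors {3}): φ is false.
  2 (successors ∅): φ is false.
  3 (successors {6, 7}): φ is false.
  4 (successors {1}): φ is false.
  5 (successors {2, 4}): φ is false.
  6 (successors {0}): φ is true.
  7 (successors {1, 2, 7}): φ is false.
For instance, at 3:
  At 3: □(p ∨ r) is false, p is true, so □(p ∨ r) ∧ p is false.
    At 3: □(p ∨ r) requires p ∨ r at every successor {6, 7}.
      p ∨ r fails at 7, so □(p ∨ r) is false at 3.
Satisfying worlds: {0, 6}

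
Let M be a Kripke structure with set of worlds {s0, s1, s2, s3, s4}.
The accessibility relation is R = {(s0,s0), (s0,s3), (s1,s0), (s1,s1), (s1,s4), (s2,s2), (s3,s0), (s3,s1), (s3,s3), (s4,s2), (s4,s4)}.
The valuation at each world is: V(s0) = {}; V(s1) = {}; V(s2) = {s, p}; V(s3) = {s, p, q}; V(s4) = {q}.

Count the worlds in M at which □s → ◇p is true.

Let φ = □s → ◇p. Evaluate φ at each world:
  s0 (successors {s0, s3}): φ is true.
  s1 (successors {s0, s1, s4}): φ is true.
  s2 (successors {s2}): φ is true.
  s3 (successors {s0, s1, s3}): φ is true.
  s4 (successors {s2, s4}): φ is true.
For instance, at s0:
  At s0: □s is false, ◇p is true, so □s → ◇p is true.
    At s0: □s requires s at every successor {s0, s3}.
      s fails at s0, so □s is false at s0.
    At s0: ◇p requires p at some successor in {s0, s3}.
      p holds at s3, so ◇p is true at s0.
Satisfying worlds: {s0, s1, s2, s3, s4}

5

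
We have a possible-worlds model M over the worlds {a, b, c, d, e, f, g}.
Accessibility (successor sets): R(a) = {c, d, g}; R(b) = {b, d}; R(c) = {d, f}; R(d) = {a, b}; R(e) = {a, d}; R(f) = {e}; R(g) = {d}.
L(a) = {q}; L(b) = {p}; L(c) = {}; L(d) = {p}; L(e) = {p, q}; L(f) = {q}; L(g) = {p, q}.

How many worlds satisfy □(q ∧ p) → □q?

7

Let φ = □(q ∧ p) → □q. Evaluate φ at each world:
  a (successors {c, d, g}): φ is true.
  b (successors {b, d}): φ is true.
  c (successors {d, f}): φ is true.
  d (successors {a, b}): φ is true.
  e (successors {a, d}): φ is true.
  f (successors {e}): φ is true.
  g (successors {d}): φ is true.
For instance, at e:
  At e: □(q ∧ p) is false, □q is false, so □(q ∧ p) → □q is true.
    At e: □(q ∧ p) requires q ∧ p at every successor {a, d}.
      q ∧ p fails at a, so □(q ∧ p) is false at e.
    At e: □q requires q at every successor {a, d}.
      q fails at d, so □q is false at e.
Satisfying worlds: {a, b, c, d, e, f, g}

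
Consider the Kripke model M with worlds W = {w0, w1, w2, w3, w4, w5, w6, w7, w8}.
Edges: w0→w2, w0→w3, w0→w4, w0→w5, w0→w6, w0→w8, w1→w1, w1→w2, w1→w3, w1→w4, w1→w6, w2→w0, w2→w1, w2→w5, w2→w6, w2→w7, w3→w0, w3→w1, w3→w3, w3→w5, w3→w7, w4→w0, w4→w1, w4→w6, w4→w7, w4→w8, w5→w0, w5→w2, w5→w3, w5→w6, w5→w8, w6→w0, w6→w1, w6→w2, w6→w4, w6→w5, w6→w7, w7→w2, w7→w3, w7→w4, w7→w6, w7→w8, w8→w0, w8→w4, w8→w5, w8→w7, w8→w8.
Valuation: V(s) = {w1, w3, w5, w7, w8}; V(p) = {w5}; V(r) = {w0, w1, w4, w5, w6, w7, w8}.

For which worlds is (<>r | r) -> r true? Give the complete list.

Let φ = (<>r | r) -> r. Evaluate φ at each world:
  w0 (successors {w2, w3, w4, w5, w6, w8}): φ is true.
  w1 (successors {w1, w2, w3, w4, w6}): φ is true.
  w2 (successors {w0, w1, w5, w6, w7}): φ is false.
  w3 (successors {w0, w1, w3, w5, w7}): φ is false.
  w4 (successors {w0, w1, w6, w7, w8}): φ is true.
  w5 (successors {w0, w2, w3, w6, w8}): φ is true.
  w6 (successors {w0, w1, w2, w4, w5, w7}): φ is true.
  w7 (successors {w2, w3, w4, w6, w8}): φ is true.
  w8 (successors {w0, w4, w5, w7, w8}): φ is true.
For instance, at w4:
  At w4: <>r | r is true, r is true, so (<>r | r) -> r is true.
    At w4: <>r is true, r is true, so <>r | r is true.
      At w4: <>r requires r at some successor in {w0, w1, w6, w7, w8}.
        r holds at w0, so <>r is true at w4.
Satisfying worlds: {w0, w1, w4, w5, w6, w7, w8}

w0, w1, w4, w5, w6, w7, w8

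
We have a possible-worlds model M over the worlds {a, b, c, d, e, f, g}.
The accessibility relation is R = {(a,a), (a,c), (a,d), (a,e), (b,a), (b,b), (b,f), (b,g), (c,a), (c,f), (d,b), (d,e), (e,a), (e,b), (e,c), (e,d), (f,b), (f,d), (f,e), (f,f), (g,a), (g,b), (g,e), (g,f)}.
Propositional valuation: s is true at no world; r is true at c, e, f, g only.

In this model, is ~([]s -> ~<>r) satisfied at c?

No

Recall that []ψ holds at a world iff ψ holds at every accessible world, and <>ψ holds iff ψ holds at some accessible world.
At c: []s -> ~<>r is true, so ~([]s -> ~<>r) is false.
  At c: []s is false, ~<>r is false, so []s -> ~<>r is true.
    At c: []s requires s at every successor {a, f}.
      s fails at a, so []s is false at c.
    At c: <>r is true, so ~<>r is false.
      At c: <>r requires r at some successor in {a, f}.
        r holds at f, so <>r is true at c.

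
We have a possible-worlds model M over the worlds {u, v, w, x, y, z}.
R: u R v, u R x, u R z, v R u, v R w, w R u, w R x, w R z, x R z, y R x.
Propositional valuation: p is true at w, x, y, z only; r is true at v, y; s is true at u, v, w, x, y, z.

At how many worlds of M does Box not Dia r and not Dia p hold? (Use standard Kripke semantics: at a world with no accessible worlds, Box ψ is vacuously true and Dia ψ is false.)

1

Let φ = Box not Dia r and not Dia p. Evaluate φ at each world:
  u (successors {v, x, z}): φ is false.
  v (successors {u, w}): φ is false.
  w (successors {u, x, z}): φ is false.
  x (successors {z}): φ is false.
  y (successors {x}): φ is false.
  z (successors ∅): φ is true.
For instance, at x:
  At x: Box not Dia r is true, not Dia p is false, so Box not Dia r and not Dia p is false.
    At x: Box not Dia r requires not Dia r at every successor {z}.
      At z: not Dia r is true.
    So Box not Dia r is true at x.
    At x: Dia p is true, so not Dia p is false.
      At x: Dia p requires p at some successor in {z}.
        p holds at z, so Dia p is true at x.
Satisfying worlds: {z}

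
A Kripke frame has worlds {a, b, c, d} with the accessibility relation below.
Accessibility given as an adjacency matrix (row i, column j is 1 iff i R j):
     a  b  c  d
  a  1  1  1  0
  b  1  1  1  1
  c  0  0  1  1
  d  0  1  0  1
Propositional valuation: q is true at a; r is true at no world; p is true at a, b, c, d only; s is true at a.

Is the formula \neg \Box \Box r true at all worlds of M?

Yes

Let φ = \neg \Box \Box r. Evaluate φ at each world:
  a (successors {a, b, c}): φ is true.
  b (successors {a, b, c, d}): φ is true.
  c (successors {c, d}): φ is true.
  d (successors {b, d}): φ is true.
For instance, at c:
  At c: \Box \Box r is false, so \neg \Box \Box r is true.
    At c: \Box \Box r requires \Box r at every successor {c, d}.
      \Box r fails at c, so \Box \Box r is false at c.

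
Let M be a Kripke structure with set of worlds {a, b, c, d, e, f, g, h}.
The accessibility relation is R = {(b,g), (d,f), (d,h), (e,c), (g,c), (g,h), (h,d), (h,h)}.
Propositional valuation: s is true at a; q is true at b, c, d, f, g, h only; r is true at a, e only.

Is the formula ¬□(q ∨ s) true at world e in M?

At e: □(q ∨ s) is true, so ¬□(q ∨ s) is false.
  At e: □(q ∨ s) requires q ∨ s at every successor {c}.
    At c: q ∨ s is true.
  So □(q ∨ s) is true at e.

No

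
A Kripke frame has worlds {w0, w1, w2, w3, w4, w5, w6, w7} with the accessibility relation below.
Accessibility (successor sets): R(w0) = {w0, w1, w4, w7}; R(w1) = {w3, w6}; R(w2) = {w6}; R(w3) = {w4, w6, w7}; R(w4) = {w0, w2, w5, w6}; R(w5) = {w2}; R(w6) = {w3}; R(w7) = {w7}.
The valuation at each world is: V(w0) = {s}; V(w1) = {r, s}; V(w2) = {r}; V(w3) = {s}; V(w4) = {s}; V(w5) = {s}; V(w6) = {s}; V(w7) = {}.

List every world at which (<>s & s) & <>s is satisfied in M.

Let φ = (<>s & s) & <>s. Evaluate φ at each world:
  w0 (successors {w0, w1, w4, w7}): φ is true.
  w1 (successors {w3, w6}): φ is true.
  w2 (successors {w6}): φ is false.
  w3 (successors {w4, w6, w7}): φ is true.
  w4 (successors {w0, w2, w5, w6}): φ is true.
  w5 (successors {w2}): φ is false.
  w6 (successors {w3}): φ is true.
  w7 (successors {w7}): φ is false.
For instance, at w0:
  At w0: <>s & s is true, <>s is true, so (<>s & s) & <>s is true.
    At w0: <>s is true, s is true, so <>s & s is true.
      At w0: <>s requires s at some successor in {w0, w1, w4, w7}.
        s holds at w0, so <>s is true at w0.
    At w0: <>s requires s at some successor in {w0, w1, w4, w7}.
      s holds at w0, so <>s is true at w0.
Satisfying worlds: {w0, w1, w3, w4, w6}

w0, w1, w3, w4, w6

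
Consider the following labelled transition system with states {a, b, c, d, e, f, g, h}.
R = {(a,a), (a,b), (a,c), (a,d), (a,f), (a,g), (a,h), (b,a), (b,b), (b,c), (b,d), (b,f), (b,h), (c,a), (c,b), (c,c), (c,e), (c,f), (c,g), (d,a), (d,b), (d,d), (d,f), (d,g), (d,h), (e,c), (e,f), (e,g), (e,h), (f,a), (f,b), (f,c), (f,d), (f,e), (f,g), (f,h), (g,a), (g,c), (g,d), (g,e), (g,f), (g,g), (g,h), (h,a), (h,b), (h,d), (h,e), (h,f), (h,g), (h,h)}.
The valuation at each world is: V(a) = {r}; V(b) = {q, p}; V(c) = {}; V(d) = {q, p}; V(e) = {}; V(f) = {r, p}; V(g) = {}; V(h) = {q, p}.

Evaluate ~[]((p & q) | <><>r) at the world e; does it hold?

At e: []((p & q) | <><>r) is true, so ~[]((p & q) | <><>r) is false.
  At e: []((p & q) | <><>r) requires (p & q) | <><>r at every successor {c, f, g, h}.
    At c: (p & q) | <><>r is true.
    At f: (p & q) | <><>r is true.
    At g: (p & q) | <><>r is true.
    At h: (p & q) | <><>r is true.
  So []((p & q) | <><>r) is true at e.

No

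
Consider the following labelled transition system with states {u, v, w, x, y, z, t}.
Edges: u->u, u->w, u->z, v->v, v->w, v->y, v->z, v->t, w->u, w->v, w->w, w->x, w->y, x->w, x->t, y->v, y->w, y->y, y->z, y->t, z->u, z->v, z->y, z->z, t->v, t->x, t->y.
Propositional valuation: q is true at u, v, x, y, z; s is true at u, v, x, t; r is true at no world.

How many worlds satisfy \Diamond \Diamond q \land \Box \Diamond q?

Let φ = \Diamond \Diamond q \land \Box \Diamond q. Evaluate φ at each world:
  u (successors {u, w, z}): φ is true.
  v (successors {v, w, y, z, t}): φ is true.
  w (successors {u, v, w, x, y}): φ is false.
  x (successors {w, t}): φ is true.
  y (successors {v, w, y, z, t}): φ is true.
  z (successors {u, v, y, z}): φ is true.
  t (successors {v, x, y}): φ is false.
For instance, at w:
  At w: \Diamond \Diamond q is true, \Box \Diamond q is false, so \Diamond \Diamond q \land \Box \Diamond q is false.
    At w: \Diamond \Diamond q requires \Diamond q at some successor in {u, v, w, x, y}.
      \Diamond q holds at u, so \Diamond \Diamond q is true at w.
    At w: \Box \Diamond q requires \Diamond q at every successor {u, v, w, x, y}.
      \Diamond q fails at x, so \Box \Diamond q is false at w.
Satisfying worlds: {u, v, x, y, z}

5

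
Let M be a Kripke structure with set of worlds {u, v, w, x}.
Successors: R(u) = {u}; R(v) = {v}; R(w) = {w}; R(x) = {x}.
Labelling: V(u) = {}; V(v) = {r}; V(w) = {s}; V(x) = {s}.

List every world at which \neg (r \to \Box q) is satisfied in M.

Let φ = \neg (r \to \Box q). Evaluate φ at each world:
  u (successors {u}): φ is false.
  v (successors {v}): φ is true.
  w (successors {w}): φ is false.
  x (successors {x}): φ is false.
For instance, at u:
  At u: r \to \Box q is true, so \neg (r \to \Box q) is false.
    At u: r is false, \Box q is false, so r \to \Box q is true.
      At u: \Box q requires q at every successor {u}.
        q fails at u, so \Box q is false at u.
Satisfying worlds: {v}

v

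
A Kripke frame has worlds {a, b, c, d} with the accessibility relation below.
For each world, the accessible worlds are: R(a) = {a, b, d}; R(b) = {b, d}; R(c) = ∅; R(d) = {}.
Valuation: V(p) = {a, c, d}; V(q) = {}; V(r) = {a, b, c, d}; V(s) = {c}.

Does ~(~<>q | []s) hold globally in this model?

No

Let φ = ~(~<>q | []s). Evaluate φ at each world:
  a (successors {a, b, d}): φ is false.
  b (successors {b, d}): φ is false.
  c (successors ∅): φ is false.
  d (successors ∅): φ is false.
Detail at a (counterexample):
  At a: ~<>q | []s is true, so ~(~<>q | []s) is false.
    At a: ~<>q is true, []s is false, so ~<>q | []s is true.
      At a: <>q is false, so ~<>q is true.
      At a: []s requires s at every successor {a, b, d}.
        s fails at a, so []s is false at a.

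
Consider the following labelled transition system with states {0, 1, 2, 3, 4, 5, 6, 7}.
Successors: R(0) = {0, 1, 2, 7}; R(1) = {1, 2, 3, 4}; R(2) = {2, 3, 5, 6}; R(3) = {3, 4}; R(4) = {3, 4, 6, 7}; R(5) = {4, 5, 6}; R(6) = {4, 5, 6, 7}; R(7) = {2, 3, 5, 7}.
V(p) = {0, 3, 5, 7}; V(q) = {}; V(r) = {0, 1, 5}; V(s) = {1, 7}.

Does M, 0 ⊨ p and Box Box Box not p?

No

Recall that Box ψ holds at a world iff ψ holds at every accessible world, and Dia ψ holds iff ψ holds at some accessible world.
At 0: p is true, Box Box Box not p is false, so p and Box Box Box not p is false.
  At 0: Box Box Box not p requires Box Box not p at every successor {0, 1, 2, 7}.
    Box Box not p fails at 0, so Box Box Box not p is false at 0.
      At 0: Box Box not p requires Box not p at every successor {0, 1, 2, 7}.
        Box not p fails at 0, so Box Box not p is false at 0.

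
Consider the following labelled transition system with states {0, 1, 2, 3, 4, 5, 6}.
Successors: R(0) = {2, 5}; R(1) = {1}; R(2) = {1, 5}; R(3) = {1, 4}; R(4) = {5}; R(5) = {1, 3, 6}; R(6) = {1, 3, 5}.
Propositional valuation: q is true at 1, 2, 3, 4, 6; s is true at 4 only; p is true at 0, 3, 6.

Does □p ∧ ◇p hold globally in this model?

Recall that □ψ holds at a world iff ψ holds at every accessible world, and ◇ψ holds iff ψ holds at some accessible world.
Let φ = □p ∧ ◇p. Evaluate φ at each world:
  0 (successors {2, 5}): φ is false.
  1 (successors {1}): φ is false.
  2 (successors {1, 5}): φ is false.
  3 (successors {1, 4}): φ is false.
  4 (successors {5}): φ is false.
  5 (successors {1, 3, 6}): φ is false.
  6 (successors {1, 3, 5}): φ is false.
Detail at 0 (counterexample):
  At 0: □p is false, ◇p is false, so □p ∧ ◇p is false.
    At 0: □p requires p at every successor {2, 5}.
      p fails at 2, so □p is false at 0.
    At 0: ◇p requires p at some successor in {2, 5}.
      At 2: p is false.
      At 5: p is false.
    So ◇p is false at 0.

No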